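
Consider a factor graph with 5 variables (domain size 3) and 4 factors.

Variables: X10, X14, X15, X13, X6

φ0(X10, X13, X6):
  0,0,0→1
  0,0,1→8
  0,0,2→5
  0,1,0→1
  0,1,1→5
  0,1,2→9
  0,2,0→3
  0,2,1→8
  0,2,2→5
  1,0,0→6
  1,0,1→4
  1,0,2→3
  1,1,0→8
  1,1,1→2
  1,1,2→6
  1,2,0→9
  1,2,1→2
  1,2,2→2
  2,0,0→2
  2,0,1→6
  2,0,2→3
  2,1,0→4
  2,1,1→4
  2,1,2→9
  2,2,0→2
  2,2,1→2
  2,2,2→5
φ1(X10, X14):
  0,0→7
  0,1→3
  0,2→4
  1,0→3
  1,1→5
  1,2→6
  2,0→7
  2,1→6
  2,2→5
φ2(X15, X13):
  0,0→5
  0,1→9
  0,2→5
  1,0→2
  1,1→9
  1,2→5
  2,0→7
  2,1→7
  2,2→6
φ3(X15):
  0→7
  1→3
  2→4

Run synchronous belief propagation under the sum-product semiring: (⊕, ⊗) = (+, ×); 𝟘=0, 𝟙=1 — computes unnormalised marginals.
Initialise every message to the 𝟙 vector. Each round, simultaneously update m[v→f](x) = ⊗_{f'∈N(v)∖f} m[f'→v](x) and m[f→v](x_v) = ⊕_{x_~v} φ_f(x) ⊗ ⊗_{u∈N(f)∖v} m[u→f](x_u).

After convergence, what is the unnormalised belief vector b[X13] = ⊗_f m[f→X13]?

b[X13] = [39744, 87320, 42032]

init: all messages = 𝟙 over 3 values
r1 m[φ0→X10] = [45, 42, 37]
r1 m[φ0→X13] = [38, 48, 38]
r1 m[φ0→X6] = [36, 41, 47]
r1 m[φ1→X10] = [14, 14, 18]
r1 m[φ1→X14] = [17, 14, 15]
r1 m[φ2→X15] = [19, 16, 20]
r1 m[φ2→X13] = [14, 25, 16]
r1 m[φ3→X15] = [7, 3, 4]
r1 m[X10→φ0] = [1, 1, 1]
r1 m[X10→φ1] = [1, 1, 1]
r1 m[X14→φ1] = [1, 1, 1]
r1 m[X15→φ2] = [1, 1, 1]
r1 m[X15→φ3] = [1, 1, 1]
r1 m[X13→φ0] = [1, 1, 1]
r1 m[X13→φ2] = [1, 1, 1]
r1 m[X6→φ0] = [1, 1, 1]
r2 m[φ0→X10] = [45, 42, 37]
r2 m[φ0→X13] = [38, 48, 38]
r2 m[φ0→X6] = [36, 41, 47]
r2 m[φ1→X10] = [14, 14, 18]
r2 m[φ1→X14] = [17, 14, 15]
r2 m[φ2→X15] = [19, 16, 20]
r2 m[φ2→X13] = [14, 25, 16]
r2 m[φ3→X15] = [7, 3, 4]
r2 m[X10→φ0] = [14, 14, 18]
r2 m[X10→φ1] = [45, 42, 37]
r2 m[X14→φ1] = [1, 1, 1]
r2 m[X15→φ2] = [7, 3, 4]
r2 m[X15→φ3] = [19, 16, 20]
r2 m[X13→φ0] = [14, 25, 16]
r2 m[X13→φ2] = [38, 48, 38]
r2 m[X6→φ0] = [1, 1, 1]
r3 m[φ0→X10] = [827, 790, 723]
r3 m[φ0→X13] = [576, 740, 568]
r3 m[φ0→X6] = [10090, 10930, 14632]
r3 m[φ1→X10] = [14, 14, 18]
r3 m[φ1→X14] = [700, 567, 617]
r3 m[φ2→X15] = [812, 698, 830]
r3 m[φ2→X13] = [69, 118, 74]
r3 m[φ3→X15] = [7, 3, 4]
r3 m[X10→φ0] = [14, 14, 18]
r3 m[X10→φ1] = [45, 42, 37]
r3 m[X14→φ1] = [1, 1, 1]
r3 m[X15→φ2] = [7, 3, 4]
r3 m[X15→φ3] = [19, 16, 20]
r3 m[X13→φ0] = [14, 25, 16]
r3 m[X13→φ2] = [38, 48, 38]
r3 m[X6→φ0] = [1, 1, 1]
r4 m[φ0→X10] = [827, 790, 723]
r4 m[φ0→X13] = [576, 740, 568]
r4 m[φ0→X6] = [10090, 10930, 14632]
r4 m[φ1→X10] = [14, 14, 18]
r4 m[φ1→X14] = [700, 567, 617]
r4 m[φ2→X15] = [812, 698, 830]
r4 m[φ2→X13] = [69, 118, 74]
r4 m[φ3→X15] = [7, 3, 4]
r4 m[X10→φ0] = [14, 14, 18]
r4 m[X10→φ1] = [827, 790, 723]
r4 m[X14→φ1] = [1, 1, 1]
r4 m[X15→φ2] = [7, 3, 4]
r4 m[X15→φ3] = [812, 698, 830]
r4 m[X13→φ0] = [69, 118, 74]
r4 m[X13→φ2] = [576, 740, 568]
r4 m[X6→φ0] = [1, 1, 1]
r5 m[φ0→X10] = [3920, 3747, 3431]
r5 m[φ0→X13] = [576, 740, 568]
r5 m[φ0→X6] = [47706, 52128, 69262]
r5 m[φ1→X10] = [14, 14, 18]
r5 m[φ1→X14] = [13220, 10769, 11663]
r5 m[φ2→X15] = [12380, 10652, 12620]
r5 m[φ2→X13] = [69, 118, 74]
r5 m[φ3→X15] = [7, 3, 4]
r5 m[X10→φ0] = [14, 14, 18]
r5 m[X10→φ1] = [827, 790, 723]
r5 m[X14→φ1] = [1, 1, 1]
r5 m[X15→φ2] = [7, 3, 4]
r5 m[X15→φ3] = [812, 698, 830]
r5 m[X13→φ0] = [69, 118, 74]
r5 m[X13→φ2] = [576, 740, 568]
r5 m[X6→φ0] = [1, 1, 1]
r6 m[φ0→X10] = [3920, 3747, 3431]
r6 m[φ0→X13] = [576, 740, 568]
r6 m[φ0→X6] = [47706, 52128, 69262]
r6 m[φ1→X10] = [14, 14, 18]
r6 m[φ1→X14] = [13220, 10769, 11663]
r6 m[φ2→X15] = [12380, 10652, 12620]
r6 m[φ2→X13] = [69, 118, 74]
r6 m[φ3→X15] = [7, 3, 4]
r6 m[X10→φ0] = [14, 14, 18]
r6 m[X10→φ1] = [3920, 3747, 3431]
r6 m[X14→φ1] = [1, 1, 1]
r6 m[X15→φ2] = [7, 3, 4]
r6 m[X15→φ3] = [12380, 10652, 12620]
r6 m[X13→φ0] = [69, 118, 74]
r6 m[X13→φ2] = [576, 740, 568]
r6 m[X6→φ0] = [1, 1, 1]
r7 m[φ0→X10] = [3920, 3747, 3431]
r7 m[φ0→X13] = [576, 740, 568]
r7 m[φ0→X6] = [47706, 52128, 69262]
r7 m[φ1→X10] = [14, 14, 18]
r7 m[φ1→X14] = [62698, 51081, 55317]
r7 m[φ2→X15] = [12380, 10652, 12620]
r7 m[φ2→X13] = [69, 118, 74]
r7 m[φ3→X15] = [7, 3, 4]
r7 m[X10→φ0] = [14, 14, 18]
r7 m[X10→φ1] = [3920, 3747, 3431]
r7 m[X14→φ1] = [1, 1, 1]
r7 m[X15→φ2] = [7, 3, 4]
r7 m[X15→φ3] = [12380, 10652, 12620]
r7 m[X13→φ0] = [69, 118, 74]
r7 m[X13→φ2] = [576, 740, 568]
r7 m[X6→φ0] = [1, 1, 1]
r8 m[φ0→X10] = [3920, 3747, 3431]
r8 m[φ0→X13] = [576, 740, 568]
r8 m[φ0→X6] = [47706, 52128, 69262]
r8 m[φ1→X10] = [14, 14, 18]
r8 m[φ1→X14] = [62698, 51081, 55317]
r8 m[φ2→X15] = [12380, 10652, 12620]
r8 m[φ2→X13] = [69, 118, 74]
r8 m[φ3→X15] = [7, 3, 4]
r8 m[X10→φ0] = [14, 14, 18]
r8 m[X10→φ1] = [3920, 3747, 3431]
r8 m[X14→φ1] = [1, 1, 1]
r8 m[X15→φ2] = [7, 3, 4]
r8 m[X15→φ3] = [12380, 10652, 12620]
r8 m[X13→φ0] = [69, 118, 74]
r8 m[X13→φ2] = [576, 740, 568]
r8 m[X6→φ0] = [1, 1, 1]
fixed point reached at round 8
b[X13] = ⊗ incoming = [39744, 87320, 42032]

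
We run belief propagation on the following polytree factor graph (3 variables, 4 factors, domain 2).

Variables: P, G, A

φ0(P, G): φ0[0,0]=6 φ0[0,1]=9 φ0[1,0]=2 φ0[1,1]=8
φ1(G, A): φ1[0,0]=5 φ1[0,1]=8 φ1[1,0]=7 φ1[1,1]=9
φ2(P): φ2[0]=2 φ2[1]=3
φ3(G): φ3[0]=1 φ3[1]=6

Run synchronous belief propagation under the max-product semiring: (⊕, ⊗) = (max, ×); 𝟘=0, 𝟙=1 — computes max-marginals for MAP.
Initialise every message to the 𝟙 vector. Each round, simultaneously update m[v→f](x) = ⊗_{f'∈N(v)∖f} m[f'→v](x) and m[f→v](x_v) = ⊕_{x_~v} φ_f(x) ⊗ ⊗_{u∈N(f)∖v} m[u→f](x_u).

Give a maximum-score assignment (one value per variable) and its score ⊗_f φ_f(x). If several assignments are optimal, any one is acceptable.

assignment: (P=1, G=1, A=1); score = 1296

init: all messages = 𝟙 over 2 values
r1 m[φ0→P] = [9, 8]
r1 m[φ0→G] = [6, 9]
r1 m[φ1→G] = [8, 9]
r1 m[φ1→A] = [7, 9]
r1 m[φ2→P] = [2, 3]
r1 m[φ3→G] = [1, 6]
r1 m[P→φ0] = [1, 1]
r1 m[P→φ2] = [1, 1]
r1 m[G→φ0] = [1, 1]
r1 m[G→φ1] = [1, 1]
r1 m[G→φ3] = [1, 1]
r1 m[A→φ1] = [1, 1]
r2 m[φ0→P] = [9, 8]
r2 m[φ0→G] = [6, 9]
r2 m[φ1→G] = [8, 9]
r2 m[φ1→A] = [7, 9]
r2 m[φ2→P] = [2, 3]
r2 m[φ3→G] = [1, 6]
r2 m[P→φ0] = [2, 3]
r2 m[P→φ2] = [9, 8]
r2 m[G→φ0] = [8, 54]
r2 m[G→φ1] = [6, 54]
r2 m[G→φ3] = [48, 81]
r2 m[A→φ1] = [1, 1]
r3 m[φ0→P] = [486, 432]
r3 m[φ0→G] = [12, 24]
r3 m[φ1→G] = [8, 9]
r3 m[φ1→A] = [378, 486]
r3 m[φ2→P] = [2, 3]
r3 m[φ3→G] = [1, 6]
r3 m[P→φ0] = [2, 3]
r3 m[P→φ2] = [9, 8]
r3 m[G→φ0] = [8, 54]
r3 m[G→φ1] = [6, 54]
r3 m[G→φ3] = [48, 81]
r3 m[A→φ1] = [1, 1]
r4 m[φ0→P] = [486, 432]
r4 m[φ0→G] = [12, 24]
r4 m[φ1→G] = [8, 9]
r4 m[φ1→A] = [378, 486]
r4 m[φ2→P] = [2, 3]
r4 m[φ3→G] = [1, 6]
r4 m[P→φ0] = [2, 3]
r4 m[P→φ2] = [486, 432]
r4 m[G→φ0] = [8, 54]
r4 m[G→φ1] = [12, 144]
r4 m[G→φ3] = [96, 216]
r4 m[A→φ1] = [1, 1]
r5 m[φ0→P] = [486, 432]
r5 m[φ0→G] = [12, 24]
r5 m[φ1→G] = [8, 9]
r5 m[φ1→A] = [1008, 1296]
r5 m[φ2→P] = [2, 3]
r5 m[φ3→G] = [1, 6]
r5 m[P→φ0] = [2, 3]
r5 m[P→φ2] = [486, 432]
r5 m[G→φ0] = [8, 54]
r5 m[G→φ1] = [12, 144]
r5 m[G→φ3] = [96, 216]
r5 m[A→φ1] = [1, 1]
r6 m[φ0→P] = [486, 432]
r6 m[φ0→G] = [12, 24]
r6 m[φ1→G] = [8, 9]
r6 m[φ1→A] = [1008, 1296]
r6 m[φ2→P] = [2, 3]
r6 m[φ3→G] = [1, 6]
r6 m[P→φ0] = [2, 3]
r6 m[P→φ2] = [486, 432]
r6 m[G→φ0] = [8, 54]
r6 m[G→φ1] = [12, 144]
r6 m[G→φ3] = [96, 216]
r6 m[A→φ1] = [1, 1]
fixed point reached at round 6
traceback from P: (P=1, G=1, A=1), score=1296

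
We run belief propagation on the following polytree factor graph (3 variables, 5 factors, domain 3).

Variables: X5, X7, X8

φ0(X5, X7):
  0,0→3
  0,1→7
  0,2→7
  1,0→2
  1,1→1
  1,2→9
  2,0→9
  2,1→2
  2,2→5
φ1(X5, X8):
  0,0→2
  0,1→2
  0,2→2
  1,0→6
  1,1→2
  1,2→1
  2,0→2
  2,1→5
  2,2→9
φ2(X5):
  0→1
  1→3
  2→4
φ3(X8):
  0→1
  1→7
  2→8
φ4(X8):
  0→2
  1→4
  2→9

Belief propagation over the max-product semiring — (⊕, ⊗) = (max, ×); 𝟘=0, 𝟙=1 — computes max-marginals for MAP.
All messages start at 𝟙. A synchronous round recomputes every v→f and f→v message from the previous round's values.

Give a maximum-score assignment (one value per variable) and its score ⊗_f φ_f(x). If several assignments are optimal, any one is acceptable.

assignment: (X5=2, X7=0, X8=2); score = 23328

init: all messages = 𝟙 over 3 values
r1 m[φ0→X5] = [7, 9, 9]
r1 m[φ0→X7] = [9, 7, 9]
r1 m[φ1→X5] = [2, 6, 9]
r1 m[φ1→X8] = [6, 5, 9]
r1 m[φ2→X5] = [1, 3, 4]
r1 m[φ3→X8] = [1, 7, 8]
r1 m[φ4→X8] = [2, 4, 9]
r1 m[X5→φ0] = [1, 1, 1]
r1 m[X5→φ1] = [1, 1, 1]
r1 m[X5→φ2] = [1, 1, 1]
r1 m[X7→φ0] = [1, 1, 1]
r1 m[X8→φ1] = [1, 1, 1]
r1 m[X8→φ3] = [1, 1, 1]
r1 m[X8→φ4] = [1, 1, 1]
r2 m[φ0→X5] = [7, 9, 9]
r2 m[φ0→X7] = [9, 7, 9]
r2 m[φ1→X5] = [2, 6, 9]
r2 m[φ1→X8] = [6, 5, 9]
r2 m[φ2→X5] = [1, 3, 4]
r2 m[φ3→X8] = [1, 7, 8]
r2 m[φ4→X8] = [2, 4, 9]
r2 m[X5→φ0] = [2, 18, 36]
r2 m[X5→φ1] = [7, 27, 36]
r2 m[X5→φ2] = [14, 54, 81]
r2 m[X7→φ0] = [1, 1, 1]
r2 m[X8→φ1] = [2, 28, 72]
r2 m[X8→φ3] = [12, 20, 81]
r2 m[X8→φ4] = [6, 35, 72]
r3 m[φ0→X5] = [7, 9, 9]
r3 m[φ0→X7] = [324, 72, 180]
r3 m[φ1→X5] = [144, 72, 648]
r3 m[φ1→X8] = [162, 180, 324]
r3 m[φ2→X5] = [1, 3, 4]
r3 m[φ3→X8] = [1, 7, 8]
r3 m[φ4→X8] = [2, 4, 9]
r3 m[X5→φ0] = [2, 18, 36]
r3 m[X5→φ1] = [7, 27, 36]
r3 m[X5→φ2] = [14, 54, 81]
r3 m[X7→φ0] = [1, 1, 1]
r3 m[X8→φ1] = [2, 28, 72]
r3 m[X8→φ3] = [12, 20, 81]
r3 m[X8→φ4] = [6, 35, 72]
r4 m[φ0→X5] = [7, 9, 9]
r4 m[φ0→X7] = [324, 72, 180]
r4 m[φ1→X5] = [144, 72, 648]
r4 m[φ1→X8] = [162, 180, 324]
r4 m[φ2→X5] = [1, 3, 4]
r4 m[φ3→X8] = [1, 7, 8]
r4 m[φ4→X8] = [2, 4, 9]
r4 m[X5→φ0] = [144, 216, 2592]
r4 m[X5→φ1] = [7, 27, 36]
r4 m[X5→φ2] = [1008, 648, 5832]
r4 m[X7→φ0] = [1, 1, 1]
r4 m[X8→φ1] = [2, 28, 72]
r4 m[X8→φ3] = [324, 720, 2916]
r4 m[X8→φ4] = [162, 1260, 2592]
r5 m[φ0→X5] = [7, 9, 9]
r5 m[φ0→X7] = [23328, 5184, 12960]
r5 m[φ1→X5] = [144, 72, 648]
r5 m[φ1→X8] = [162, 180, 324]
r5 m[φ2→X5] = [1, 3, 4]
r5 m[φ3→X8] = [1, 7, 8]
r5 m[φ4→X8] = [2, 4, 9]
r5 m[X5→φ0] = [144, 216, 2592]
r5 m[X5→φ1] = [7, 27, 36]
r5 m[X5→φ2] = [1008, 648, 5832]
r5 m[X7→φ0] = [1, 1, 1]
r5 m[X8→φ1] = [2, 28, 72]
r5 m[X8→φ3] = [324, 720, 2916]
r5 m[X8→φ4] = [162, 1260, 2592]
r6 m[φ0→X5] = [7, 9, 9]
r6 m[φ0→X7] = [23328, 5184, 12960]
r6 m[φ1→X5] = [144, 72, 648]
r6 m[φ1→X8] = [162, 180, 324]
r6 m[φ2→X5] = [1, 3, 4]
r6 m[φ3→X8] = [1, 7, 8]
r6 m[φ4→X8] = [2, 4, 9]
r6 m[X5→φ0] = [144, 216, 2592]
r6 m[X5→φ1] = [7, 27, 36]
r6 m[X5→φ2] = [1008, 648, 5832]
r6 m[X7→φ0] = [1, 1, 1]
r6 m[X8→φ1] = [2, 28, 72]
r6 m[X8→φ3] = [324, 720, 2916]
r6 m[X8→φ4] = [162, 1260, 2592]
fixed point reached at round 6
traceback from X5: (X5=2, X7=0, X8=2), score=23328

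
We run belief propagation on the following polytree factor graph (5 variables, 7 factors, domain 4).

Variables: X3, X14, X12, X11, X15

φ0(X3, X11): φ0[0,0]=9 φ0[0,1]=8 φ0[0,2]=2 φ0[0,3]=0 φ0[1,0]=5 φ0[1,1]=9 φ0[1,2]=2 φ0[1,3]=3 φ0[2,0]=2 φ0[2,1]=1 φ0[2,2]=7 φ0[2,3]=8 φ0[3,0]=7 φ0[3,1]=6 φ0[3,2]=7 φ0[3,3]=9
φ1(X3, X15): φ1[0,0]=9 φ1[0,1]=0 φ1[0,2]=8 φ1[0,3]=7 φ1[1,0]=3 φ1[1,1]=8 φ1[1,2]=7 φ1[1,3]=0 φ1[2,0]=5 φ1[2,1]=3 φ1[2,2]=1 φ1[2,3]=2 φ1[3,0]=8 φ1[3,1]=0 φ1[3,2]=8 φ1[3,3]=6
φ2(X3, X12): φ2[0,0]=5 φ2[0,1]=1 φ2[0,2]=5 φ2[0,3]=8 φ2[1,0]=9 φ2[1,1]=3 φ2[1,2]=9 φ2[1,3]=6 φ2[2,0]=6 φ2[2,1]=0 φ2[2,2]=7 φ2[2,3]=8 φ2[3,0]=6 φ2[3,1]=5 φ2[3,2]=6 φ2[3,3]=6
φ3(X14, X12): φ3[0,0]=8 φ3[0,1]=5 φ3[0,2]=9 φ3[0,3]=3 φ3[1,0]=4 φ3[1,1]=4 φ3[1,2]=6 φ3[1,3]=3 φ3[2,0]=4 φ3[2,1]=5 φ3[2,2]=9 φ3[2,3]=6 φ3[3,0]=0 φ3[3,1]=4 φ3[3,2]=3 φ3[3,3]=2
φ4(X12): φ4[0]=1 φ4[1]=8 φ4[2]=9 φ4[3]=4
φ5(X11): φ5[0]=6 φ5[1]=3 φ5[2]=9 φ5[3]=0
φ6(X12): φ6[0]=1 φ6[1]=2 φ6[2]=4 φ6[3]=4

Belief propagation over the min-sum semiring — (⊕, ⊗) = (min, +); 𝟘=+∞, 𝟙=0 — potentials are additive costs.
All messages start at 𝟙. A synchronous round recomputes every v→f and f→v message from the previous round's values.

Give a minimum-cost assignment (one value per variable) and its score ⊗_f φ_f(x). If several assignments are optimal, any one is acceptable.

init: all messages = 𝟙 over 4 values
r1 m[φ0→X3] = [0, 2, 1, 6]
r1 m[φ0→X11] = [2, 1, 2, 0]
r1 m[φ1→X3] = [0, 0, 1, 0]
r1 m[φ1→X15] = [3, 0, 1, 0]
r1 m[φ2→X3] = [1, 3, 0, 5]
r1 m[φ2→X12] = [5, 0, 5, 6]
r1 m[φ3→X14] = [3, 3, 4, 0]
r1 m[φ3→X12] = [0, 4, 3, 2]
r1 m[φ4→X12] = [1, 8, 9, 4]
r1 m[φ5→X11] = [6, 3, 9, 0]
r1 m[φ6→X12] = [1, 2, 4, 4]
r1 m[X3→φ0] = [0, 0, 0, 0]
r1 m[X3→φ1] = [0, 0, 0, 0]
r1 m[X3→φ2] = [0, 0, 0, 0]
r1 m[X14→φ3] = [0, 0, 0, 0]
r1 m[X12→φ2] = [0, 0, 0, 0]
r1 m[X12→φ3] = [0, 0, 0, 0]
r1 m[X12→φ4] = [0, 0, 0, 0]
r1 m[X12→φ6] = [0, 0, 0, 0]
r1 m[X11→φ0] = [0, 0, 0, 0]
r1 m[X11→φ5] = [0, 0, 0, 0]
r1 m[X15→φ1] = [0, 0, 0, 0]
r2 m[φ0→X3] = [0, 2, 1, 6]
r2 m[φ0→X11] = [2, 1, 2, 0]
r2 m[φ1→X3] = [0, 0, 1, 0]
r2 m[φ1→X15] = [3, 0, 1, 0]
r2 m[φ2→X3] = [1, 3, 0, 5]
r2 m[φ2→X12] = [5, 0, 5, 6]
r2 m[φ3→X14] = [3, 3, 4, 0]
r2 m[φ3→X12] = [0, 4, 3, 2]
r2 m[φ4→X12] = [1, 8, 9, 4]
r2 m[φ5→X11] = [6, 3, 9, 0]
r2 m[φ6→X12] = [1, 2, 4, 4]
r2 m[X3→φ0] = [1, 3, 1, 5]
r2 m[X3→φ1] = [1, 5, 1, 11]
r2 m[X3→φ2] = [0, 2, 2, 6]
r2 m[X14→φ3] = [0, 0, 0, 0]
r2 m[X12→φ2] = [2, 14, 16, 10]
r2 m[X12→φ3] = [7, 10, 18, 14]
r2 m[X12→φ4] = [6, 6, 12, 12]
r2 m[X12→φ6] = [6, 12, 17, 12]
r2 m[X11→φ0] = [6, 3, 9, 0]
r2 m[X11→φ5] = [2, 1, 2, 0]
r2 m[X15→φ1] = [0, 0, 0, 0]
r3 m[φ0→X3] = [0, 3, 4, 9]
r3 m[φ0→X11] = [3, 2, 3, 1]
r3 m[φ1→X3] = [0, 0, 1, 0]
r3 m[φ1→X15] = [6, 1, 2, 3]
r3 m[φ2→X3] = [7, 11, 8, 8]
r3 m[φ2→X12] = [5, 1, 5, 8]
r3 m[φ3→X14] = [15, 11, 11, 7]
r3 m[φ3→X12] = [0, 4, 3, 2]
r3 m[φ4→X12] = [1, 8, 9, 4]
r3 m[φ5→X11] = [6, 3, 9, 0]
r3 m[φ6→X12] = [1, 2, 4, 4]
r3 m[X3→φ0] = [1, 3, 1, 5]
r3 m[X3→φ1] = [1, 5, 1, 11]
r3 m[X3→φ2] = [0, 2, 2, 6]
r3 m[X14→φ3] = [0, 0, 0, 0]
r3 m[X12→φ2] = [2, 14, 16, 10]
r3 m[X12→φ3] = [7, 10, 18, 14]
r3 m[X12→φ4] = [6, 6, 12, 12]
r3 m[X12→φ6] = [6, 12, 17, 12]
r3 m[X11→φ0] = [6, 3, 9, 0]
r3 m[X11→φ5] = [2, 1, 2, 0]
r3 m[X15→φ1] = [0, 0, 0, 0]
r4 m[φ0→X3] = [0, 3, 4, 9]
r4 m[φ0→X11] = [3, 2, 3, 1]
r4 m[φ1→X3] = [0, 0, 1, 0]
r4 m[φ1→X15] = [6, 1, 2, 3]
r4 m[φ2→X3] = [7, 11, 8, 8]
r4 m[φ2→X12] = [5, 1, 5, 8]
r4 m[φ3→X14] = [15, 11, 11, 7]
r4 m[φ3→X12] = [0, 4, 3, 2]
r4 m[φ4→X12] = [1, 8, 9, 4]
r4 m[φ5→X11] = [6, 3, 9, 0]
r4 m[φ6→X12] = [1, 2, 4, 4]
r4 m[X3→φ0] = [7, 11, 9, 8]
r4 m[X3→φ1] = [7, 14, 12, 17]
r4 m[X3→φ2] = [0, 3, 5, 9]
r4 m[X14→φ3] = [0, 0, 0, 0]
r4 m[X12→φ2] = [2, 14, 16, 10]
r4 m[X12→φ3] = [7, 11, 18, 16]
r4 m[X12→φ4] = [6, 7, 12, 14]
r4 m[X12→φ6] = [6, 13, 17, 14]
r4 m[X11→φ0] = [6, 3, 9, 0]
r4 m[X11→φ5] = [3, 2, 3, 1]
r4 m[X15→φ1] = [0, 0, 0, 0]
r5 m[φ0→X3] = [0, 3, 4, 9]
r5 m[φ0→X11] = [11, 10, 9, 7]
r5 m[φ1→X3] = [0, 0, 1, 0]
r5 m[φ1→X15] = [16, 7, 13, 14]
r5 m[φ2→X3] = [7, 11, 8, 8]
r5 m[φ2→X12] = [5, 1, 5, 8]
r5 m[φ3→X14] = [15, 11, 11, 7]
r5 m[φ3→X12] = [0, 4, 3, 2]
r5 m[φ4→X12] = [1, 8, 9, 4]
r5 m[φ5→X11] = [6, 3, 9, 0]
r5 m[φ6→X12] = [1, 2, 4, 4]
r5 m[X3→φ0] = [7, 11, 9, 8]
r5 m[X3→φ1] = [7, 14, 12, 17]
r5 m[X3→φ2] = [0, 3, 5, 9]
r5 m[X14→φ3] = [0, 0, 0, 0]
r5 m[X12→φ2] = [2, 14, 16, 10]
r5 m[X12→φ3] = [7, 11, 18, 16]
r5 m[X12→φ4] = [6, 7, 12, 14]
r5 m[X12→φ6] = [6, 13, 17, 14]
r5 m[X11→φ0] = [6, 3, 9, 0]
r5 m[X11→φ5] = [3, 2, 3, 1]
r5 m[X15→φ1] = [0, 0, 0, 0]
r6 m[φ0→X3] = [0, 3, 4, 9]
r6 m[φ0→X11] = [11, 10, 9, 7]
r6 m[φ1→X3] = [0, 0, 1, 0]
r6 m[φ1→X15] = [16, 7, 13, 14]
r6 m[φ2→X3] = [7, 11, 8, 8]
r6 m[φ2→X12] = [5, 1, 5, 8]
r6 m[φ3→X14] = [15, 11, 11, 7]
r6 m[φ3→X12] = [0, 4, 3, 2]
r6 m[φ4→X12] = [1, 8, 9, 4]
r6 m[φ5→X11] = [6, 3, 9, 0]
r6 m[φ6→X12] = [1, 2, 4, 4]
r6 m[X3→φ0] = [7, 11, 9, 8]
r6 m[X3→φ1] = [7, 14, 12, 17]
r6 m[X3→φ2] = [0, 3, 5, 9]
r6 m[X14→φ3] = [0, 0, 0, 0]
r6 m[X12→φ2] = [2, 14, 16, 10]
r6 m[X12→φ3] = [7, 11, 18, 16]
r6 m[X12→φ4] = [6, 7, 12, 14]
r6 m[X12→φ6] = [6, 13, 17, 14]
r6 m[X11→φ0] = [6, 3, 9, 0]
r6 m[X11→φ5] = [11, 10, 9, 7]
r6 m[X15→φ1] = [0, 0, 0, 0]
r7 m[φ0→X3] = [0, 3, 4, 9]
r7 m[φ0→X11] = [11, 10, 9, 7]
r7 m[φ1→X3] = [0, 0, 1, 0]
r7 m[φ1→X15] = [16, 7, 13, 14]
r7 m[φ2→X3] = [7, 11, 8, 8]
r7 m[φ2→X12] = [5, 1, 5, 8]
r7 m[φ3→X14] = [15, 11, 11, 7]
r7 m[φ3→X12] = [0, 4, 3, 2]
r7 m[φ4→X12] = [1, 8, 9, 4]
r7 m[φ5→X11] = [6, 3, 9, 0]
r7 m[φ6→X12] = [1, 2, 4, 4]
r7 m[X3→φ0] = [7, 11, 9, 8]
r7 m[X3→φ1] = [7, 14, 12, 17]
r7 m[X3→φ2] = [0, 3, 5, 9]
r7 m[X14→φ3] = [0, 0, 0, 0]
r7 m[X12→φ2] = [2, 14, 16, 10]
r7 m[X12→φ3] = [7, 11, 18, 16]
r7 m[X12→φ4] = [6, 7, 12, 14]
r7 m[X12→φ6] = [6, 13, 17, 14]
r7 m[X11→φ0] = [6, 3, 9, 0]
r7 m[X11→φ5] = [11, 10, 9, 7]
r7 m[X15→φ1] = [0, 0, 0, 0]
fixed point reached at round 7
traceback from X3: (X3=0, X14=3, X12=0, X11=3, X15=1), score=7

assignment: (X3=0, X14=3, X12=0, X11=3, X15=1); score = 7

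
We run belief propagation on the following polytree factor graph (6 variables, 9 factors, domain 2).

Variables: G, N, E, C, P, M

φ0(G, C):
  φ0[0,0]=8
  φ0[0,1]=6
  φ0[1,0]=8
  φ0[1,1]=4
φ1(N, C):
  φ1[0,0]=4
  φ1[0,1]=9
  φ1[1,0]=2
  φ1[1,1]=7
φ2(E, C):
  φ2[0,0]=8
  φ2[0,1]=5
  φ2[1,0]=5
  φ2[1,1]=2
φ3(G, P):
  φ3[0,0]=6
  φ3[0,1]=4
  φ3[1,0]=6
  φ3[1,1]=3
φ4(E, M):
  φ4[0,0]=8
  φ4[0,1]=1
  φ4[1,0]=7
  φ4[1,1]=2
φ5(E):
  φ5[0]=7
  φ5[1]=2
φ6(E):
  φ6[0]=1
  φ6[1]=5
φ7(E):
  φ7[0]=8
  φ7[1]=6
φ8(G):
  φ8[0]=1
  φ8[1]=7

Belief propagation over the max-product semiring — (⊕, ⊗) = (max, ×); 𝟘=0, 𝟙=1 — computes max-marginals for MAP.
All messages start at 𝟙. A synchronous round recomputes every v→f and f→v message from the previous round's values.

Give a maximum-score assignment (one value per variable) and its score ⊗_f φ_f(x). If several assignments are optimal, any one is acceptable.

assignment: (G=1, N=0, E=0, C=0, P=0, M=0); score = 4816896

init: all messages = 𝟙 over 2 values
r1 m[φ0→G] = [8, 8]
r1 m[φ0→C] = [8, 6]
r1 m[φ1→N] = [9, 7]
r1 m[φ1→C] = [4, 9]
r1 m[φ2→E] = [8, 5]
r1 m[φ2→C] = [8, 5]
r1 m[φ3→G] = [6, 6]
r1 m[φ3→P] = [6, 4]
r1 m[φ4→E] = [8, 7]
r1 m[φ4→M] = [8, 2]
r1 m[φ5→E] = [7, 2]
r1 m[φ6→E] = [1, 5]
r1 m[φ7→E] = [8, 6]
r1 m[φ8→G] = [1, 7]
r1 m[G→φ0] = [1, 1]
r1 m[G→φ3] = [1, 1]
r1 m[G→φ8] = [1, 1]
r1 m[N→φ1] = [1, 1]
r1 m[E→φ2] = [1, 1]
r1 m[E→φ4] = [1, 1]
r1 m[E→φ5] = [1, 1]
r1 m[E→φ6] = [1, 1]
r1 m[E→φ7] = [1, 1]
r1 m[C→φ0] = [1, 1]
r1 m[C→φ1] = [1, 1]
r1 m[C→φ2] = [1, 1]
r1 m[P→φ3] = [1, 1]
r1 m[M→φ4] = [1, 1]
r2 m[φ0→G] = [8, 8]
r2 m[φ0→C] = [8, 6]
r2 m[φ1→N] = [9, 7]
r2 m[φ1→C] = [4, 9]
r2 m[φ2→E] = [8, 5]
r2 m[φ2→C] = [8, 5]
r2 m[φ3→G] = [6, 6]
r2 m[φ3→P] = [6, 4]
r2 m[φ4→E] = [8, 7]
r2 m[φ4→M] = [8, 2]
r2 m[φ5→E] = [7, 2]
r2 m[φ6→E] = [1, 5]
r2 m[φ7→E] = [8, 6]
r2 m[φ8→G] = [1, 7]
r2 m[G→φ0] = [6, 42]
r2 m[G→φ3] = [8, 56]
r2 m[G→φ8] = [48, 48]
r2 m[N→φ1] = [1, 1]
r2 m[E→φ2] = [448, 420]
r2 m[E→φ4] = [448, 300]
r2 m[E→φ5] = [512, 1050]
r2 m[E→φ6] = [3584, 420]
r2 m[E→φ7] = [448, 350]
r2 m[C→φ0] = [32, 45]
r2 m[C→φ1] = [64, 30]
r2 m[C→φ2] = [32, 54]
r2 m[P→φ3] = [1, 1]
r2 m[M→φ4] = [1, 1]
r3 m[φ0→G] = [270, 256]
r3 m[φ0→C] = [336, 168]
r3 m[φ1→N] = [270, 210]
r3 m[φ1→C] = [4, 9]
r3 m[φ2→E] = [270, 160]
r3 m[φ2→C] = [3584, 2240]
r3 m[φ3→G] = [6, 6]
r3 m[φ3→P] = [336, 168]
r3 m[φ4→E] = [8, 7]
r3 m[φ4→M] = [3584, 600]
r3 m[φ5→E] = [7, 2]
r3 m[φ6→E] = [1, 5]
r3 m[φ7→E] = [8, 6]
r3 m[φ8→G] = [1, 7]
r3 m[G→φ0] = [6, 42]
r3 m[G→φ3] = [8, 56]
r3 m[G→φ8] = [48, 48]
r3 m[N→φ1] = [1, 1]
r3 m[E→φ2] = [448, 420]
r3 m[E→φ4] = [448, 300]
r3 m[E→φ5] = [512, 1050]
r3 m[E→φ6] = [3584, 420]
r3 m[E→φ7] = [448, 350]
r3 m[C→φ0] = [32, 45]
r3 m[C→φ1] = [64, 30]
r3 m[C→φ2] = [32, 54]
r3 m[P→φ3] = [1, 1]
r3 m[M→φ4] = [1, 1]
r4 m[φ0→G] = [270, 256]
r4 m[φ0→C] = [336, 168]
r4 m[φ1→N] = [270, 210]
r4 m[φ1→C] = [4, 9]
r4 m[φ2→E] = [270, 160]
r4 m[φ2→C] = [3584, 2240]
r4 m[φ3→G] = [6, 6]
r4 m[φ3→P] = [336, 168]
r4 m[φ4→E] = [8, 7]
r4 m[φ4→M] = [3584, 600]
r4 m[φ5→E] = [7, 2]
r4 m[φ6→E] = [1, 5]
r4 m[φ7→E] = [8, 6]
r4 m[φ8→G] = [1, 7]
r4 m[G→φ0] = [6, 42]
r4 m[G→φ3] = [270, 1792]
r4 m[G→φ8] = [1620, 1536]
r4 m[N→φ1] = [1, 1]
r4 m[E→φ2] = [448, 420]
r4 m[E→φ4] = [15120, 9600]
r4 m[E→φ5] = [17280, 33600]
r4 m[E→φ6] = [120960, 13440]
r4 m[E→φ7] = [15120, 11200]
r4 m[C→φ0] = [14336, 20160]
r4 m[C→φ1] = [1204224, 376320]
r4 m[C→φ2] = [1344, 1512]
r4 m[P→φ3] = [1, 1]
r4 m[M→φ4] = [1, 1]
r5 m[φ0→G] = [120960, 114688]
r5 m[φ0→C] = [336, 168]
r5 m[φ1→N] = [4816896, 2634240]
r5 m[φ1→C] = [4, 9]
r5 m[φ2→E] = [10752, 6720]
r5 m[φ2→C] = [3584, 2240]
r5 m[φ3→G] = [6, 6]
r5 m[φ3→P] = [10752, 5376]
r5 m[φ4→E] = [8, 7]
r5 m[φ4→M] = [120960, 19200]
r5 m[φ5→E] = [7, 2]
r5 m[φ6→E] = [1, 5]
r5 m[φ7→E] = [8, 6]
r5 m[φ8→G] = [1, 7]
r5 m[G→φ0] = [6, 42]
r5 m[G→φ3] = [270, 1792]
r5 m[G→φ8] = [1620, 1536]
r5 m[N→φ1] = [1, 1]
r5 m[E→φ2] = [448, 420]
r5 m[E→φ4] = [15120, 9600]
r5 m[E→φ5] = [17280, 33600]
r5 m[E→φ6] = [120960, 13440]
r5 m[E→φ7] = [15120, 11200]
r5 m[C→φ0] = [14336, 20160]
r5 m[C→φ1] = [1204224, 376320]
r5 m[C→φ2] = [1344, 1512]
r5 m[P→φ3] = [1, 1]
r5 m[M→φ4] = [1, 1]
r6 m[φ0→G] = [120960, 114688]
r6 m[φ0→C] = [336, 168]
r6 m[φ1→N] = [4816896, 2634240]
r6 m[φ1→C] = [4, 9]
r6 m[φ2→E] = [10752, 6720]
r6 m[φ2→C] = [3584, 2240]
r6 m[φ3→G] = [6, 6]
r6 m[φ3→P] = [10752, 5376]
r6 m[φ4→E] = [8, 7]
r6 m[φ4→M] = [120960, 19200]
r6 m[φ5→E] = [7, 2]
r6 m[φ6→E] = [1, 5]
r6 m[φ7→E] = [8, 6]
r6 m[φ8→G] = [1, 7]
r6 m[G→φ0] = [6, 42]
r6 m[G→φ3] = [120960, 802816]
r6 m[G→φ8] = [725760, 688128]
r6 m[N→φ1] = [1, 1]
r6 m[E→φ2] = [448, 420]
r6 m[E→φ4] = [602112, 403200]
r6 m[E→φ5] = [688128, 1411200]
r6 m[E→φ6] = [4816896, 564480]
r6 m[E→φ7] = [602112, 470400]
r6 m[C→φ0] = [14336, 20160]
r6 m[C→φ1] = [1204224, 376320]
r6 m[C→φ2] = [1344, 1512]
r6 m[P→φ3] = [1, 1]
r6 m[M→φ4] = [1, 1]
r7 m[φ0→G] = [120960, 114688]
r7 m[φ0→C] = [336, 168]
r7 m[φ1→N] = [4816896, 2634240]
r7 m[φ1→C] = [4, 9]
r7 m[φ2→E] = [10752, 6720]
r7 m[φ2→C] = [3584, 2240]
r7 m[φ3→G] = [6, 6]
r7 m[φ3→P] = [4816896, 2408448]
r7 m[φ4→E] = [8, 7]
r7 m[φ4→M] = [4816896, 806400]
r7 m[φ5→E] = [7, 2]
r7 m[φ6→E] = [1, 5]
r7 m[φ7→E] = [8, 6]
r7 m[φ8→G] = [1, 7]
r7 m[G→φ0] = [6, 42]
r7 m[G→φ3] = [120960, 802816]
r7 m[G→φ8] = [725760, 688128]
r7 m[N→φ1] = [1, 1]
r7 m[E→φ2] = [448, 420]
r7 m[E→φ4] = [602112, 403200]
r7 m[E→φ5] = [688128, 1411200]
r7 m[E→φ6] = [4816896, 564480]
r7 m[E→φ7] = [602112, 470400]
r7 m[C→φ0] = [14336, 20160]
r7 m[C→φ1] = [1204224, 376320]
r7 m[C→φ2] = [1344, 1512]
r7 m[P→φ3] = [1, 1]
r7 m[M→φ4] = [1, 1]
r8 m[φ0→G] = [120960, 114688]
r8 m[φ0→C] = [336, 168]
r8 m[φ1→N] = [4816896, 2634240]
r8 m[φ1→C] = [4, 9]
r8 m[φ2→E] = [10752, 6720]
r8 m[φ2→C] = [3584, 2240]
r8 m[φ3→G] = [6, 6]
r8 m[φ3→P] = [4816896, 2408448]
r8 m[φ4→E] = [8, 7]
r8 m[φ4→M] = [4816896, 806400]
r8 m[φ5→E] = [7, 2]
r8 m[φ6→E] = [1, 5]
r8 m[φ7→E] = [8, 6]
r8 m[φ8→G] = [1, 7]
r8 m[G→φ0] = [6, 42]
r8 m[G→φ3] = [120960, 802816]
r8 m[G→φ8] = [725760, 688128]
r8 m[N→φ1] = [1, 1]
r8 m[E→φ2] = [448, 420]
r8 m[E→φ4] = [602112, 403200]
r8 m[E→φ5] = [688128, 1411200]
r8 m[E→φ6] = [4816896, 564480]
r8 m[E→φ7] = [602112, 470400]
r8 m[C→φ0] = [14336, 20160]
r8 m[C→φ1] = [1204224, 376320]
r8 m[C→φ2] = [1344, 1512]
r8 m[P→φ3] = [1, 1]
r8 m[M→φ4] = [1, 1]
fixed point reached at round 8
traceback from G: (G=1, N=0, E=0, C=0, P=0, M=0), score=4816896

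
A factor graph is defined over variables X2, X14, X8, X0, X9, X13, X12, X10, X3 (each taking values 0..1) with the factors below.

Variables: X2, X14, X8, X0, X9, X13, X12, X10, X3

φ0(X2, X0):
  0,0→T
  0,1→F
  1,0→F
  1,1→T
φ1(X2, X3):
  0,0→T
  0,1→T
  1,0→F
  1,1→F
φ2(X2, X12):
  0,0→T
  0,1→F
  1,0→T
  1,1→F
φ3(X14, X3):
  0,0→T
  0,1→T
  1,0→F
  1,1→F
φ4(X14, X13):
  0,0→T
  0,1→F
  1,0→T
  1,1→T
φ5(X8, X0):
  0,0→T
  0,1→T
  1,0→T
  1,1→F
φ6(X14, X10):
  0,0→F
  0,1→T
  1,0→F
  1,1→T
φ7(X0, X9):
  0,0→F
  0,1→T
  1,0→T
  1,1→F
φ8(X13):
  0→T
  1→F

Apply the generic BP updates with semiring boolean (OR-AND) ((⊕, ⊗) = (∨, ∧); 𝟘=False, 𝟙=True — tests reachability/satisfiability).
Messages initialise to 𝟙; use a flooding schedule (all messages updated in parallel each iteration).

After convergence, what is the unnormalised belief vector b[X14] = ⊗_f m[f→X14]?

init: all messages = 𝟙 over 2 values
r1 m[φ0→X2] = [T, T]
r1 m[φ0→X0] = [T, T]
r1 m[φ1→X2] = [T, F]
r1 m[φ1→X3] = [T, T]
r1 m[φ2→X2] = [T, T]
r1 m[φ2→X12] = [T, F]
r1 m[φ3→X14] = [T, F]
r1 m[φ3→X3] = [T, T]
r1 m[φ4→X14] = [T, T]
r1 m[φ4→X13] = [T, T]
r1 m[φ5→X8] = [T, T]
r1 m[φ5→X0] = [T, T]
r1 m[φ6→X14] = [T, T]
r1 m[φ6→X10] = [F, T]
r1 m[φ7→X0] = [T, T]
r1 m[φ7→X9] = [T, T]
r1 m[φ8→X13] = [T, F]
r1 m[X2→φ0] = [T, T]
r1 m[X2→φ1] = [T, T]
r1 m[X2→φ2] = [T, T]
r1 m[X14→φ3] = [T, T]
r1 m[X14→φ4] = [T, T]
r1 m[X14→φ6] = [T, T]
r1 m[X8→φ5] = [T, T]
r1 m[X0→φ0] = [T, T]
r1 m[X0→φ5] = [T, T]
r1 m[X0→φ7] = [T, T]
r1 m[X9→φ7] = [T, T]
r1 m[X13→φ4] = [T, T]
r1 m[X13→φ8] = [T, T]
r1 m[X12→φ2] = [T, T]
r1 m[X10→φ6] = [T, T]
r1 m[X3→φ1] = [T, T]
r1 m[X3→φ3] = [T, T]
r2 m[φ0→X2] = [T, T]
r2 m[φ0→X0] = [T, T]
r2 m[φ1→X2] = [T, F]
r2 m[φ1→X3] = [T, T]
r2 m[φ2→X2] = [T, T]
r2 m[φ2→X12] = [T, F]
r2 m[φ3→X14] = [T, F]
r2 m[φ3→X3] = [T, T]
r2 m[φ4→X14] = [T, T]
r2 m[φ4→X13] = [T, T]
r2 m[φ5→X8] = [T, T]
r2 m[φ5→X0] = [T, T]
r2 m[φ6→X14] = [T, T]
r2 m[φ6→X10] = [F, T]
r2 m[φ7→X0] = [T, T]
r2 m[φ7→X9] = [T, T]
r2 m[φ8→X13] = [T, F]
r2 m[X2→φ0] = [T, F]
r2 m[X2→φ1] = [T, T]
r2 m[X2→φ2] = [T, F]
r2 m[X14→φ3] = [T, T]
r2 m[X14→φ4] = [T, F]
r2 m[X14→φ6] = [T, F]
r2 m[X8→φ5] = [T, T]
r2 m[X0→φ0] = [T, T]
r2 m[X0→φ5] = [T, T]
r2 m[X0→φ7] = [T, T]
r2 m[X9→φ7] = [T, T]
r2 m[X13→φ4] = [T, F]
r2 m[X13→φ8] = [T, T]
r2 m[X12→φ2] = [T, T]
r2 m[X10→φ6] = [T, T]
r2 m[X3→φ1] = [T, T]
r2 m[X3→φ3] = [T, T]
r3 m[φ0→X2] = [T, T]
r3 m[φ0→X0] = [T, F]
r3 m[φ1→X2] = [T, F]
r3 m[φ1→X3] = [T, T]
r3 m[φ2→X2] = [T, T]
r3 m[φ2→X12] = [T, F]
r3 m[φ3→X14] = [T, F]
r3 m[φ3→X3] = [T, T]
r3 m[φ4→X14] = [T, T]
r3 m[φ4→X13] = [T, F]
r3 m[φ5→X8] = [T, T]
r3 m[φ5→X0] = [T, T]
r3 m[φ6→X14] = [T, T]
r3 m[φ6→X10] = [F, T]
r3 m[φ7→X0] = [T, T]
r3 m[φ7→X9] = [T, T]
r3 m[φ8→X13] = [T, F]
r3 m[X2→φ0] = [T, F]
r3 m[X2→φ1] = [T, T]
r3 m[X2→φ2] = [T, F]
r3 m[X14→φ3] = [T, T]
r3 m[X14→φ4] = [T, F]
r3 m[X14→φ6] = [T, F]
r3 m[X8→φ5] = [T, T]
r3 m[X0→φ0] = [T, T]
r3 m[X0→φ5] = [T, T]
r3 m[X0→φ7] = [T, T]
r3 m[X9→φ7] = [T, T]
r3 m[X13→φ4] = [T, F]
r3 m[X13→φ8] = [T, T]
r3 m[X12→φ2] = [T, T]
r3 m[X10→φ6] = [T, T]
r3 m[X3→φ1] = [T, T]
r3 m[X3→φ3] = [T, T]
r4 m[φ0→X2] = [T, T]
r4 m[φ0→X0] = [T, F]
r4 m[φ1→X2] = [T, F]
r4 m[φ1→X3] = [T, T]
r4 m[φ2→X2] = [T, T]
r4 m[φ2→X12] = [T, F]
r4 m[φ3→X14] = [T, F]
r4 m[φ3→X3] = [T, T]
r4 m[φ4→X14] = [T, T]
r4 m[φ4→X13] = [T, F]
r4 m[φ5→X8] = [T, T]
r4 m[φ5→X0] = [T, T]
r4 m[φ6→X14] = [T, T]
r4 m[φ6→X10] = [F, T]
r4 m[φ7→X0] = [T, T]
r4 m[φ7→X9] = [T, T]
r4 m[φ8→X13] = [T, F]
r4 m[X2→φ0] = [T, F]
r4 m[X2→φ1] = [T, T]
r4 m[X2→φ2] = [T, F]
r4 m[X14→φ3] = [T, T]
r4 m[X14→φ4] = [T, F]
r4 m[X14→φ6] = [T, F]
r4 m[X8→φ5] = [T, T]
r4 m[X0→φ0] = [T, T]
r4 m[X0→φ5] = [T, F]
r4 m[X0→φ7] = [T, F]
r4 m[X9→φ7] = [T, T]
r4 m[X13→φ4] = [T, F]
r4 m[X13→φ8] = [T, F]
r4 m[X12→φ2] = [T, T]
r4 m[X10→φ6] = [T, T]
r4 m[X3→φ1] = [T, T]
r4 m[X3→φ3] = [T, T]
r5 m[φ0→X2] = [T, T]
r5 m[φ0→X0] = [T, F]
r5 m[φ1→X2] = [T, F]
r5 m[φ1→X3] = [T, T]
r5 m[φ2→X2] = [T, T]
r5 m[φ2→X12] = [T, F]
r5 m[φ3→X14] = [T, F]
r5 m[φ3→X3] = [T, T]
r5 m[φ4→X14] = [T, T]
r5 m[φ4→X13] = [T, F]
r5 m[φ5→X8] = [T, T]
r5 m[φ5→X0] = [T, T]
r5 m[φ6→X14] = [T, T]
r5 m[φ6→X10] = [F, T]
r5 m[φ7→X0] = [T, T]
r5 m[φ7→X9] = [F, T]
r5 m[φ8→X13] = [T, F]
r5 m[X2→φ0] = [T, F]
r5 m[X2→φ1] = [T, T]
r5 m[X2→φ2] = [T, F]
r5 m[X14→φ3] = [T, T]
r5 m[X14→φ4] = [T, F]
r5 m[X14→φ6] = [T, F]
r5 m[X8→φ5] = [T, T]
r5 m[X0→φ0] = [T, T]
r5 m[X0→φ5] = [T, F]
r5 m[X0→φ7] = [T, F]
r5 m[X9→φ7] = [T, T]
r5 m[X13→φ4] = [T, F]
r5 m[X13→φ8] = [T, F]
r5 m[X12→φ2] = [T, T]
r5 m[X10→φ6] = [T, T]
r5 m[X3→φ1] = [T, T]
r5 m[X3→φ3] = [T, T]
r6 m[φ0→X2] = [T, T]
r6 m[φ0→X0] = [T, F]
r6 m[φ1→X2] = [T, F]
r6 m[φ1→X3] = [T, T]
r6 m[φ2→X2] = [T, T]
r6 m[φ2→X12] = [T, F]
r6 m[φ3→X14] = [T, F]
r6 m[φ3→X3] = [T, T]
r6 m[φ4→X14] = [T, T]
r6 m[φ4→X13] = [T, F]
r6 m[φ5→X8] = [T, T]
r6 m[φ5→X0] = [T, T]
r6 m[φ6→X14] = [T, T]
r6 m[φ6→X10] = [F, T]
r6 m[φ7→X0] = [T, T]
r6 m[φ7→X9] = [F, T]
r6 m[φ8→X13] = [T, F]
r6 m[X2→φ0] = [T, F]
r6 m[X2→φ1] = [T, T]
r6 m[X2→φ2] = [T, F]
r6 m[X14→φ3] = [T, T]
r6 m[X14→φ4] = [T, F]
r6 m[X14→φ6] = [T, F]
r6 m[X8→φ5] = [T, T]
r6 m[X0→φ0] = [T, T]
r6 m[X0→φ5] = [T, F]
r6 m[X0→φ7] = [T, F]
r6 m[X9→φ7] = [T, T]
r6 m[X13→φ4] = [T, F]
r6 m[X13→φ8] = [T, F]
r6 m[X12→φ2] = [T, T]
r6 m[X10→φ6] = [T, T]
r6 m[X3→φ1] = [T, T]
r6 m[X3→φ3] = [T, T]
fixed point reached at round 6
b[X14] = ⊗ incoming = [T, F]

b[X14] = [T, F]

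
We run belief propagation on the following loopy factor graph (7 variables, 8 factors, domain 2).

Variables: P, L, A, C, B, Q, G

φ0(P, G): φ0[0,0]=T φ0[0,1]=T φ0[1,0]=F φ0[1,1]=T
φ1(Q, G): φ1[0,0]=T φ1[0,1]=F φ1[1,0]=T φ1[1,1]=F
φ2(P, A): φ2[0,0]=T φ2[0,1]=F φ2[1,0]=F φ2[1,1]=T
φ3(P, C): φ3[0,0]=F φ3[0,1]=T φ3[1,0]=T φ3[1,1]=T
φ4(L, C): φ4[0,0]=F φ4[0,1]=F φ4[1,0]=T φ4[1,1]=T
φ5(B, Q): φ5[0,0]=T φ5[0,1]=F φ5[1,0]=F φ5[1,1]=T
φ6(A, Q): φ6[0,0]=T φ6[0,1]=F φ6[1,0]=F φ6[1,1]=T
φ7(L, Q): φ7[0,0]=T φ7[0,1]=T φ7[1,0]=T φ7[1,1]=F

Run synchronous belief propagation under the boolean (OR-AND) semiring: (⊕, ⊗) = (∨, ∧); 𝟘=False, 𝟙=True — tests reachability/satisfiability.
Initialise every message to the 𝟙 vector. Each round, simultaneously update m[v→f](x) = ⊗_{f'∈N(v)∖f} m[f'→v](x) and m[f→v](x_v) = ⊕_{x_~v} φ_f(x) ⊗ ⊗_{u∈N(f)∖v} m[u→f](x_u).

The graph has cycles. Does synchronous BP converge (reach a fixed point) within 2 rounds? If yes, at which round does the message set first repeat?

NOT CONVERGED within 2 rounds

init: all messages = 𝟙 over 2 values
r1 m[φ0→P] = [T, T]
r1 m[φ0→G] = [T, T]
r1 m[φ1→Q] = [T, T]
r1 m[φ1→G] = [T, F]
r1 m[φ2→P] = [T, T]
r1 m[φ2→A] = [T, T]
r1 m[φ3→P] = [T, T]
r1 m[φ3→C] = [T, T]
r1 m[φ4→L] = [F, T]
r1 m[φ4→C] = [T, T]
r1 m[φ5→B] = [T, T]
r1 m[φ5→Q] = [T, T]
r1 m[φ6→A] = [T, T]
r1 m[φ6→Q] = [T, T]
r1 m[φ7→L] = [T, T]
r1 m[φ7→Q] = [T, T]
r1 m[P→φ0] = [T, T]
r1 m[P→φ2] = [T, T]
r1 m[P→φ3] = [T, T]
r1 m[L→φ4] = [T, T]
r1 m[L→φ7] = [T, T]
r1 m[A→φ2] = [T, T]
r1 m[A→φ6] = [T, T]
r1 m[C→φ3] = [T, T]
r1 m[C→φ4] = [T, T]
r1 m[B→φ5] = [T, T]
r1 m[Q→φ1] = [T, T]
r1 m[Q→φ5] = [T, T]
r1 m[Q→φ6] = [T, T]
r1 m[Q→φ7] = [T, T]
r1 m[G→φ0] = [T, T]
r1 m[G→φ1] = [T, T]
r2 m[φ0→P] = [T, T]
r2 m[φ0→G] = [T, T]
r2 m[φ1→Q] = [T, T]
r2 m[φ1→G] = [T, F]
r2 m[φ2→P] = [T, T]
r2 m[φ2→A] = [T, T]
r2 m[φ3→P] = [T, T]
r2 m[φ3→C] = [T, T]
r2 m[φ4→L] = [F, T]
r2 m[φ4→C] = [T, T]
r2 m[φ5→B] = [T, T]
r2 m[φ5→Q] = [T, T]
r2 m[φ6→A] = [T, T]
r2 m[φ6→Q] = [T, T]
r2 m[φ7→L] = [T, T]
r2 m[φ7→Q] = [T, T]
r2 m[P→φ0] = [T, T]
r2 m[P→φ2] = [T, T]
r2 m[P→φ3] = [T, T]
r2 m[L→φ4] = [T, T]
r2 m[L→φ7] = [F, T]
r2 m[A→φ2] = [T, T]
r2 m[A→φ6] = [T, T]
r2 m[C→φ3] = [T, T]
r2 m[C→φ4] = [T, T]
r2 m[B→φ5] = [T, T]
r2 m[Q→φ1] = [T, T]
r2 m[Q→φ5] = [T, T]
r2 m[Q→φ6] = [T, T]
r2 m[Q→φ7] = [T, T]
r2 m[G→φ0] = [T, F]
r2 m[G→φ1] = [T, T]
no fixed point within 2 rounds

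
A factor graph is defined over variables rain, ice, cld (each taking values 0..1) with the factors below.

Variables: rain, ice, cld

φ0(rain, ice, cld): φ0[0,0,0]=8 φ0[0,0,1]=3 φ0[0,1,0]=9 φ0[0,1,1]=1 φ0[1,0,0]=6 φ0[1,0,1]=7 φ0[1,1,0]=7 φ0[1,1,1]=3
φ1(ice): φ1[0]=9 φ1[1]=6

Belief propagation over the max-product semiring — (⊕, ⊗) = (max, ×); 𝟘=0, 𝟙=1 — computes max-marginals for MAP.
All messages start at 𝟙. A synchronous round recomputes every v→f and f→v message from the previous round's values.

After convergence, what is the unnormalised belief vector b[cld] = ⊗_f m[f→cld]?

b[cld] = [72, 63]

init: all messages = 𝟙 over 2 values
r1 m[φ0→rain] = [9, 7]
r1 m[φ0→ice] = [8, 9]
r1 m[φ0→cld] = [9, 7]
r1 m[φ1→ice] = [9, 6]
r1 m[rain→φ0] = [1, 1]
r1 m[ice→φ0] = [1, 1]
r1 m[ice→φ1] = [1, 1]
r1 m[cld→φ0] = [1, 1]
r2 m[φ0→rain] = [9, 7]
r2 m[φ0→ice] = [8, 9]
r2 m[φ0→cld] = [9, 7]
r2 m[φ1→ice] = [9, 6]
r2 m[rain→φ0] = [1, 1]
r2 m[ice→φ0] = [9, 6]
r2 m[ice→φ1] = [8, 9]
r2 m[cld→φ0] = [1, 1]
r3 m[φ0→rain] = [72, 63]
r3 m[φ0→ice] = [8, 9]
r3 m[φ0→cld] = [72, 63]
r3 m[φ1→ice] = [9, 6]
r3 m[rain→φ0] = [1, 1]
r3 m[ice→φ0] = [9, 6]
r3 m[ice→φ1] = [8, 9]
r3 m[cld→φ0] = [1, 1]
r4 m[φ0→rain] = [72, 63]
r4 m[φ0→ice] = [8, 9]
r4 m[φ0→cld] = [72, 63]
r4 m[φ1→ice] = [9, 6]
r4 m[rain→φ0] = [1, 1]
r4 m[ice→φ0] = [9, 6]
r4 m[ice→φ1] = [8, 9]
r4 m[cld→φ0] = [1, 1]
fixed point reached at round 4
b[cld] = ⊗ incoming = [72, 63]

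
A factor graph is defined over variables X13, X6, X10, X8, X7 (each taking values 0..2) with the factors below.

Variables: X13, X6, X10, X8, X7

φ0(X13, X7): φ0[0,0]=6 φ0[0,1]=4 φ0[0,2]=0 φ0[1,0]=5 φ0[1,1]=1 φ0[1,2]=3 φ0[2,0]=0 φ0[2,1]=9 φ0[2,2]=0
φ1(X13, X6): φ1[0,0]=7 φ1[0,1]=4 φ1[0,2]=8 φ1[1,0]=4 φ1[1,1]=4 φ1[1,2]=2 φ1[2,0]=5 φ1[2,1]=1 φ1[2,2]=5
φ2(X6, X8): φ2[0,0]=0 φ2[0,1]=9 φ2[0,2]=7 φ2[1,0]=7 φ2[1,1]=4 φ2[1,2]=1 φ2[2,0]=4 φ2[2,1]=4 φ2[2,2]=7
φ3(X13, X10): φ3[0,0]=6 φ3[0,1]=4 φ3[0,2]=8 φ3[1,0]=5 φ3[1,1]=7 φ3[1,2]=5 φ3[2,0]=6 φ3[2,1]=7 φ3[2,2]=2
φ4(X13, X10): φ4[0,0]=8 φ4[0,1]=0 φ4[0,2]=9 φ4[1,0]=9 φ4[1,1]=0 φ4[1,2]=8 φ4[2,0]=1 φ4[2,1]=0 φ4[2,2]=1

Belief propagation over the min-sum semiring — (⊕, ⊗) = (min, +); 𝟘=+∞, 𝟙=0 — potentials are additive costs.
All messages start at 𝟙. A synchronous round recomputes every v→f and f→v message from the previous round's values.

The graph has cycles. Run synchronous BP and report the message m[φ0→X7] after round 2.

message @ round 2 = [0, 1, 0]

init: all messages = 𝟙 over 3 values
r1 m[φ0→X13] = [0, 1, 0]
r1 m[φ0→X7] = [0, 1, 0]
r1 m[φ1→X13] = [4, 2, 1]
r1 m[φ1→X6] = [4, 1, 2]
r1 m[φ2→X6] = [0, 1, 4]
r1 m[φ2→X8] = [0, 4, 1]
r1 m[φ3→X13] = [4, 5, 2]
r1 m[φ3→X10] = [5, 4, 2]
r1 m[φ4→X13] = [0, 0, 0]
r1 m[φ4→X10] = [1, 0, 1]
r1 m[X13→φ0] = [0, 0, 0]
r1 m[X13→φ1] = [0, 0, 0]
r1 m[X13→φ3] = [0, 0, 0]
r1 m[X13→φ4] = [0, 0, 0]
r1 m[X6→φ1] = [0, 0, 0]
r1 m[X6→φ2] = [0, 0, 0]
r1 m[X10→φ3] = [0, 0, 0]
r1 m[X10→φ4] = [0, 0, 0]
r1 m[X8→φ2] = [0, 0, 0]
r1 m[X7→φ0] = [0, 0, 0]
r2 m[φ0→X13] = [0, 1, 0]
r2 m[φ0→X7] = [0, 1, 0]
r2 m[φ1→X13] = [4, 2, 1]
r2 m[φ1→X6] = [4, 1, 2]
r2 m[φ2→X6] = [0, 1, 4]
r2 m[φ2→X8] = [0, 4, 1]
r2 m[φ3→X13] = [4, 5, 2]
r2 m[φ3→X10] = [5, 4, 2]
r2 m[φ4→X13] = [0, 0, 0]
r2 m[φ4→X10] = [1, 0, 1]
r2 m[X13→φ0] = [8, 7, 3]
r2 m[X13→φ1] = [4, 6, 2]
r2 m[X13→φ3] = [4, 3, 1]
r2 m[X13→φ4] = [8, 8, 3]
r2 m[X6→φ1] = [0, 1, 4]
r2 m[X6→φ2] = [4, 1, 2]
r2 m[X10→φ3] = [1, 0, 1]
r2 m[X10→φ4] = [5, 4, 2]
r2 m[X8→φ2] = [0, 0, 0]
r2 m[X7→φ0] = [0, 0, 0]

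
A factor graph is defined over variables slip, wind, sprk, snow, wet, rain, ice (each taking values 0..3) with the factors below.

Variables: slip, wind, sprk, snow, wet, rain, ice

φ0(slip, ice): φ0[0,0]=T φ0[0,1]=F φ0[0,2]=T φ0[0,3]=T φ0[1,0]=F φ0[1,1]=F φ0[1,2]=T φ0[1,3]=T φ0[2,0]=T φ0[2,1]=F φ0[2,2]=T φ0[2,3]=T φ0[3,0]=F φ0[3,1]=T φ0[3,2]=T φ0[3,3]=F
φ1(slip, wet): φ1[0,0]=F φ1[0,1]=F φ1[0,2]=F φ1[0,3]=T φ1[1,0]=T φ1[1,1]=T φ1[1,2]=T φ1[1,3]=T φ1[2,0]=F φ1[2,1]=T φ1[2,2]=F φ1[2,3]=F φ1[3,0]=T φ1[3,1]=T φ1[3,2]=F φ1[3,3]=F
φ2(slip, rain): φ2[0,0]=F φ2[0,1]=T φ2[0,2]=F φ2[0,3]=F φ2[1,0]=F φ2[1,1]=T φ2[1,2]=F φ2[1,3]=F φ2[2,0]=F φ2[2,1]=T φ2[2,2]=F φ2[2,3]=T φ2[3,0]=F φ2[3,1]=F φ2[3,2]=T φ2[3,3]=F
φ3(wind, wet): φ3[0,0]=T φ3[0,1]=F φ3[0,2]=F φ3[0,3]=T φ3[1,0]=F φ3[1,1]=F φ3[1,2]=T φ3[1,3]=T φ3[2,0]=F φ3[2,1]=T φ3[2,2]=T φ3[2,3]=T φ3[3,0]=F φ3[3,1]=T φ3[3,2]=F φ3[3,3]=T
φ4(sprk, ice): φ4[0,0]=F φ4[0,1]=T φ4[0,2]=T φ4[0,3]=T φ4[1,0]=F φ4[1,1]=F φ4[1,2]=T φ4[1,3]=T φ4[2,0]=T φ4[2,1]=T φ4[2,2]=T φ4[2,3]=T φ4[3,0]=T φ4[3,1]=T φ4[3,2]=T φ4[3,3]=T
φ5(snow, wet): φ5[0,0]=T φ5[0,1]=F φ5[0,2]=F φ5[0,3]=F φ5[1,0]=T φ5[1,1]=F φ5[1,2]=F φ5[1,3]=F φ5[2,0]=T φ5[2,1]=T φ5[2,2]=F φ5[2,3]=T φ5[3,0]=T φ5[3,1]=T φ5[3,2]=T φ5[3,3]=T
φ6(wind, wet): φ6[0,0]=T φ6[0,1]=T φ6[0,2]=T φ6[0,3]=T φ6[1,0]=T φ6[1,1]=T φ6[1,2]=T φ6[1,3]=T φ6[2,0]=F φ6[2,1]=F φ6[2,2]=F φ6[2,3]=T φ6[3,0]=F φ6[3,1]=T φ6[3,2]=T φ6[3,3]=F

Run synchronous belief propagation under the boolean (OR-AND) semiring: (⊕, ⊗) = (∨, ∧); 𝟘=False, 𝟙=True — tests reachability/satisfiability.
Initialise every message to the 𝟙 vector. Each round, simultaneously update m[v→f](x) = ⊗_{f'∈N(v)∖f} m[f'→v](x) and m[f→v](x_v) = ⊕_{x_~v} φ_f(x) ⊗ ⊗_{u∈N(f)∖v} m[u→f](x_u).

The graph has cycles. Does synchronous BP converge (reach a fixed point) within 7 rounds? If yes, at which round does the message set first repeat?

CONVERGED at round 2

init: all messages = 𝟙 over 4 values
r1 m[φ0→slip] = [T, T, T, T]
r1 m[φ0→ice] = [T, T, T, T]
r1 m[φ1→slip] = [T, T, T, T]
r1 m[φ1→wet] = [T, T, T, T]
r1 m[φ2→slip] = [T, T, T, T]
r1 m[φ2→rain] = [F, T, T, T]
r1 m[φ3→wind] = [T, T, T, T]
r1 m[φ3→wet] = [T, T, T, T]
r1 m[φ4→sprk] = [T, T, T, T]
r1 m[φ4→ice] = [T, T, T, T]
r1 m[φ5→snow] = [T, T, T, T]
r1 m[φ5→wet] = [T, T, T, T]
r1 m[φ6→wind] = [T, T, T, T]
r1 m[φ6→wet] = [T, T, T, T]
r1 m[slip→φ0] = [T, T, T, T]
r1 m[slip→φ1] = [T, T, T, T]
r1 m[slip→φ2] = [T, T, T, T]
r1 m[wind→φ3] = [T, T, T, T]
r1 m[wind→φ6] = [T, T, T, T]
r1 m[sprk→φ4] = [T, T, T, T]
r1 m[snow→φ5] = [T, T, T, T]
r1 m[wet→φ1] = [T, T, T, T]
r1 m[wet→φ3] = [T, T, T, T]
r1 m[wet→φ5] = [T, T, T, T]
r1 m[wet→φ6] = [T, T, T, T]
r1 m[rain→φ2] = [T, T, T, T]
r1 m[ice→φ0] = [T, T, T, T]
r1 m[ice→φ4] = [T, T, T, T]
r2 m[φ0→slip] = [T, T, T, T]
r2 m[φ0→ice] = [T, T, T, T]
r2 m[φ1→slip] = [T, T, T, T]
r2 m[φ1→wet] = [T, T, T, T]
r2 m[φ2→slip] = [T, T, T, T]
r2 m[φ2→rain] = [F, T, T, T]
r2 m[φ3→wind] = [T, T, T, T]
r2 m[φ3→wet] = [T, T, T, T]
r2 m[φ4→sprk] = [T, T, T, T]
r2 m[φ4→ice] = [T, T, T, T]
r2 m[φ5→snow] = [T, T, T, T]
r2 m[φ5→wet] = [T, T, T, T]
r2 m[φ6→wind] = [T, T, T, T]
r2 m[φ6→wet] = [T, T, T, T]
r2 m[slip→φ0] = [T, T, T, T]
r2 m[slip→φ1] = [T, T, T, T]
r2 m[slip→φ2] = [T, T, T, T]
r2 m[wind→φ3] = [T, T, T, T]
r2 m[wind→φ6] = [T, T, T, T]
r2 m[sprk→φ4] = [T, T, T, T]
r2 m[snow→φ5] = [T, T, T, T]
r2 m[wet→φ1] = [T, T, T, T]
r2 m[wet→φ3] = [T, T, T, T]
r2 m[wet→φ5] = [T, T, T, T]
r2 m[wet→φ6] = [T, T, T, T]
r2 m[rain→φ2] = [T, T, T, T]
r2 m[ice→φ0] = [T, T, T, T]
r2 m[ice→φ4] = [T, T, T, T]
fixed point reached at round 2
messages reach a fixed point at round 2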